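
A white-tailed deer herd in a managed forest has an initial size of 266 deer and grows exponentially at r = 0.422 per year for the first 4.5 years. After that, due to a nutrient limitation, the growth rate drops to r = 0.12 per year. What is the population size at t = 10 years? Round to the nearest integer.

3437 deer

Phase 1: N(4.5) = 266·e^(0.422×4.5) = 266·e^1.899 = 1776.67.
Phase 2 runs for 10 − 4.5 = 5.5 years at r = 0.12.
N(10) = 1776.67·e^(0.12×5.5) = 1776.67·e^0.66 = 3437.49.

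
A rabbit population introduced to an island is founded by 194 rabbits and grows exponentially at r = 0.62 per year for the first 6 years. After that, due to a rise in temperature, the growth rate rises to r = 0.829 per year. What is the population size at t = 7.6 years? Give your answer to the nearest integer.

30160 rabbits

Phase 1: N(6) = 194·e^(0.62×6) = 194·e^3.72 = 8005.29.
Phase 2 runs for 7.6 − 6 = 1.6 years at r = 0.829.
N(7.6) = 8005.29·e^(0.829×1.6) = 8005.29·e^1.326 = 30159.6.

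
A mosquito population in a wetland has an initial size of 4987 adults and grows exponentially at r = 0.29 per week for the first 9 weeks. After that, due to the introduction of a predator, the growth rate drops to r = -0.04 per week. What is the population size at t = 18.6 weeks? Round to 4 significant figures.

Phase 1: N(9) = 4987·e^(0.29×9) = 4987·e^2.61 = 67818.5.
Phase 2 runs for 18.6 − 9 = 9.6 weeks at r = -0.04.
N(18.6) = 67818.5·e^(-0.04×9.6) = 67818.5·e^-0.384 = 46193.3.

46190 adults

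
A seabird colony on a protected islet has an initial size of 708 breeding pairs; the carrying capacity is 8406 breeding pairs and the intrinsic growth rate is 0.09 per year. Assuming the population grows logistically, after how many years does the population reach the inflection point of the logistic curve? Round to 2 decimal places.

26.51 years

Logistic growth is fastest at N = K/2 = 4203.
A = (K − N₀)/N₀ = 10.873. Set K/(1 + A·e^(−rt)) = K/2 → A·e^(−rt) = 1.
e^(−0.09t) = 1/10.873 = 0.0919719, so t = ln(10.873)/0.09 = 2.3863/0.09 = 26.514.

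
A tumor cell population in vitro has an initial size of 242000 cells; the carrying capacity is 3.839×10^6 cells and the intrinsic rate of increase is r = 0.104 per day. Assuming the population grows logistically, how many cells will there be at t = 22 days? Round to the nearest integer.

1530579 cells

A = (K − N₀)/N₀ = (3.839×10^6 − 242000)/242000 = 14.864.
N(t) = K/(1 + A·e^(−rt)) = 3.839×10^6/(1 + 14.864×e^(−0.104×22)).
e^(−2.288) = 0.10147; denominator = 1 + 14.864×0.10147 = 2.5082.
N = 3.839×10^6/2.5082 = 1.530579×10^6.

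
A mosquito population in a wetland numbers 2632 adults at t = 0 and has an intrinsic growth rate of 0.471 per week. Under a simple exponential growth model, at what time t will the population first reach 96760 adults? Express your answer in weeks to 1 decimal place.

Set N₀·e^(rt) = 96760: e^(0.471·t) = 96760/2632 = 36.763.
0.471·t = ln(36.763) = 3.6045, so t = 3.6045/0.471 = 7.6528.

7.7 weeks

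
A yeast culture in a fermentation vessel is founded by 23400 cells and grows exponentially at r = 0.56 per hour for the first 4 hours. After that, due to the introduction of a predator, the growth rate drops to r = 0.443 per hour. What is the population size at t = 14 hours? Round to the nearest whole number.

Phase 1: N(4) = 23400·e^(0.56×4) = 23400·e^2.24 = 219804.
Phase 2 runs for 14 − 4 = 10 hours at r = 0.443.
N(14) = 219804·e^(0.443×10) = 219804·e^4.43 = 1.844846×10^7.

18448457 cells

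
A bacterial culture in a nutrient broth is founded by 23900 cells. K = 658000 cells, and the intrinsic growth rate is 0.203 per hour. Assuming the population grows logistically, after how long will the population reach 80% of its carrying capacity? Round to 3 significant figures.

23.0 hours

A = (K − N₀)/N₀ = (658000 − 23900)/23900 = 26.531.
Solve 658000/(1 + 26.531·e^(−0.203t)) = 526400: 1 + 26.531·e^(−0.203t) = 1.25, so e^(−0.203t) = 0.0094228.
−0.203·t = ln(0.0094228) = -4.6646, so t = 4.6646/0.203 = 22.978.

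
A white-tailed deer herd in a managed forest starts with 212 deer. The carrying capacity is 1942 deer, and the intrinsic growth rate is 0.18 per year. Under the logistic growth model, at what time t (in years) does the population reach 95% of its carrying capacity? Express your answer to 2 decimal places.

A = (K − N₀)/N₀ = (1942 − 212)/212 = 8.1604.
Solve 1942/(1 + 8.1604·e^(−0.18t)) = 1844.9: 1 + 8.1604·e^(−0.18t) = 1.0526, so e^(−0.18t) = 0.00644965.
−0.18·t = ln(0.00644965) = -5.0437, so t = 5.0437/0.18 = 28.021.

28.02 years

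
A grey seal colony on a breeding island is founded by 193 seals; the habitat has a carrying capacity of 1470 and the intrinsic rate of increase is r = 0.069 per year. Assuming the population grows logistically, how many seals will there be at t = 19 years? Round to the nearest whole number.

528 seals

A = (K − N₀)/N₀ = (1470 − 193)/193 = 6.6166.
N(t) = K/(1 + A·e^(−rt)) = 1470/(1 + 6.6166×e^(−0.069×19)).
e^(−1.311) = 0.26955; denominator = 1 + 6.6166×0.26955 = 2.7835.
N = 1470/2.7835 = 528.112.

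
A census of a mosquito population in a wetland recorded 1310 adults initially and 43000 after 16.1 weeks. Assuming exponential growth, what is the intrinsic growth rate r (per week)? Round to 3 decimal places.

From N(t) = N₀·e^(rt): e^(r·16.1) = 43000/1310 = 32.824.
r·16.1 = ln(32.824) = 3.4912, so r = 3.4912/16.1 = 0.21684.

0.217 per week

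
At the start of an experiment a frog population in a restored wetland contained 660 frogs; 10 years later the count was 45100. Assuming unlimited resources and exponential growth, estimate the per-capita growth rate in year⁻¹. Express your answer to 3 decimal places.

From N(t) = N₀·e^(rt): e^(r·10) = 45100/660 = 68.333.
r·10 = ln(68.333) = 4.2244, so r = 4.2244/10 = 0.42244.

0.422 per year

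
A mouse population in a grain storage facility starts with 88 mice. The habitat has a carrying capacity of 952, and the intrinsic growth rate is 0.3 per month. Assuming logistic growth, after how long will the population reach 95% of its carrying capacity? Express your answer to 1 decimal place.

17.4 months

A = (K − N₀)/N₀ = (952 − 88)/88 = 9.8182.
Solve 952/(1 + 9.8182·e^(−0.3t)) = 904.4: 1 + 9.8182·e^(−0.3t) = 1.0526, so e^(−0.3t) = 0.00536062.
−0.3·t = ln(0.00536062) = -5.2287, so t = 5.2287/0.3 = 17.429.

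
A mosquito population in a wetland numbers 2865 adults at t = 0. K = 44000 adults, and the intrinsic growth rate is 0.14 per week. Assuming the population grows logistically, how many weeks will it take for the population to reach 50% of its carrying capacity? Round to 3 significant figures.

19.0 weeks

A = (K − N₀)/N₀ = (44000 − 2865)/2865 = 14.358.
Solve 44000/(1 + 14.358·e^(−0.14t)) = 22000: 1 + 14.358·e^(−0.14t) = 2, so e^(−0.14t) = 0.0696487.
−0.14·t = ln(0.0696487) = -2.6643, so t = 2.6643/0.14 = 19.031.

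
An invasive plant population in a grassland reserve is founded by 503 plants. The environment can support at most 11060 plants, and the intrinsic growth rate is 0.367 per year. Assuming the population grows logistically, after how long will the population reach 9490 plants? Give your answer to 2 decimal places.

A = (K − N₀)/N₀ = (11060 − 503)/503 = 20.988.
Solve 11060/(1 + 20.988·e^(−0.367t)) = 9490: 1 + 20.988·e^(−0.367t) = 1.1654, so e^(−0.367t) = 0.00788244.
−0.367·t = ln(0.00788244) = -4.8431, so t = 4.8431/0.367 = 13.197.

13.20 years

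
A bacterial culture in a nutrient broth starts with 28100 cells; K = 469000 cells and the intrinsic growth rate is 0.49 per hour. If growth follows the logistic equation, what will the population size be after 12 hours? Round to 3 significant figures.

A = (K − N₀)/N₀ = (469000 − 28100)/28100 = 15.69.
N(t) = K/(1 + A·e^(−rt)) = 469000/(1 + 15.69×e^(−0.49×12)).
e^(−5.88) = 0.0027948; denominator = 1 + 15.69×0.0027948 = 1.0439.
N = 469000/1.0439 = 449298.

449000 cells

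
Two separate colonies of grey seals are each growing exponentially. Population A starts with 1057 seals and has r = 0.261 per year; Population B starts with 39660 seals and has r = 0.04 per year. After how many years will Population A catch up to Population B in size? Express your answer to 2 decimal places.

Set 1057·e^(0.261t) = 39660·e^(0.04t).
e^((0.261 − 0.04)t) = 39660/1057 → e^(0.221·t) = 37.521.
0.221·t = ln(37.521) = 3.6249, so t = 3.6249/0.221 = 16.402.

16.40 years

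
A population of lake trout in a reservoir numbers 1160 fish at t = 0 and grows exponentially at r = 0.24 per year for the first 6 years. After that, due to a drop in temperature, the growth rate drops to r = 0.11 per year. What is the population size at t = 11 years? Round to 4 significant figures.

Phase 1: N(6) = 1160·e^(0.24×6) = 1160·e^1.44 = 4896.01.
Phase 2 runs for 11 − 6 = 5 years at r = 0.11.
N(11) = 4896.01·e^(0.11×5) = 4896.01·e^0.55 = 8486.02.

8486 fish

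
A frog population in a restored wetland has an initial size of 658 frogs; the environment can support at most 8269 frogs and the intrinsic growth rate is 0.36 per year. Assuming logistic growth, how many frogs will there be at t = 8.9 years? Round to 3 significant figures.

5630 frogs

A = (K − N₀)/N₀ = (8269 − 658)/658 = 11.567.
N(t) = K/(1 + A·e^(−rt)) = 8269/(1 + 11.567×e^(−0.36×8.9)).
e^(−3.204) = 0.040599; denominator = 1 + 11.567×0.040599 = 1.4696.
N = 8269/1.4696 = 5626.67.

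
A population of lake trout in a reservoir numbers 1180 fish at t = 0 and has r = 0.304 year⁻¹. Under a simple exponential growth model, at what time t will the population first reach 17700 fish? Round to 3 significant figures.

Set N₀·e^(rt) = 17700: e^(0.304·t) = 17700/1180 = 15.
0.304·t = ln(15) = 2.7081, so t = 2.7081/0.304 = 8.9081.

8.91 years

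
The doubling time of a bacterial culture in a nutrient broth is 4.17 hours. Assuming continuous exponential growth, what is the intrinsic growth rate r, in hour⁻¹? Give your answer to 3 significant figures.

r = ln(2)/t_d = 0.6931/4.17 = 0.16622.

0.166 per hour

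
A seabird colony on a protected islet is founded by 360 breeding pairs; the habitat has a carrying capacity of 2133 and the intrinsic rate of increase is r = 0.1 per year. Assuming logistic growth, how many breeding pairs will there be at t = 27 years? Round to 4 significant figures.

A = (K − N₀)/N₀ = (2133 − 360)/360 = 4.925.
N(t) = K/(1 + A·e^(−rt)) = 2133/(1 + 4.925×e^(−0.1×27)).
e^(−2.7) = 0.067206; denominator = 1 + 4.925×0.067206 = 1.331.
N = 2133/1.331 = 1602.57.

1603 breeding pairs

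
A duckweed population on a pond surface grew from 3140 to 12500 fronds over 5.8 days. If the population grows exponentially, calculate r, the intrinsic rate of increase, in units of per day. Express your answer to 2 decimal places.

From N(t) = N₀·e^(rt): e^(r·5.8) = 12500/3140 = 3.9809.
r·5.8 = ln(3.9809) = 1.3815, so r = 1.3815/5.8 = 0.23819.

0.24 per day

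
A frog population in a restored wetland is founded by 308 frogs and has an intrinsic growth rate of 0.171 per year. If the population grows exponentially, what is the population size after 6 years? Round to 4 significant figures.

N(t) = N₀·e^(rt) = 308 × e^(0.171×6) = 308 × e^1.026.
e^1.026 ≈ 2.7899, so N ≈ 308 × 2.7899 = 859.284.

859.3 frogs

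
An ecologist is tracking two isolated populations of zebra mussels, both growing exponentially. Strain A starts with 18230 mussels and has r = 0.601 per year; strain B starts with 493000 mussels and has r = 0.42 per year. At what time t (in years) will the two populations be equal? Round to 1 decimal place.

18.2 years

Set 18230·e^(0.601t) = 493000·e^(0.42t).
e^((0.601 − 0.42)t) = 493000/18230 → e^(0.181·t) = 27.043.
0.181·t = ln(27.043) = 3.2974, so t = 3.2974/0.181 = 18.218.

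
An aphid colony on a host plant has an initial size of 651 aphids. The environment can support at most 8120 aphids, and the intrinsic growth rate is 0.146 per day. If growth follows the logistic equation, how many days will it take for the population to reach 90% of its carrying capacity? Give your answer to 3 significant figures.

31.8 days

A = (K − N₀)/N₀ = (8120 − 651)/651 = 11.473.
Solve 8120/(1 + 11.473·e^(−0.146t)) = 7308: 1 + 11.473·e^(−0.146t) = 1.1111, so e^(−0.146t) = 0.00968447.
−0.146·t = ln(0.00968447) = -4.6372, so t = 4.6372/0.146 = 31.762.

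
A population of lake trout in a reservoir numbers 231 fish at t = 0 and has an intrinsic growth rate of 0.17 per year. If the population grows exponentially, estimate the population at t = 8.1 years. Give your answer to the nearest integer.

N(t) = N₀·e^(rt) = 231 × e^(0.17×8.1) = 231 × e^1.377.
e^1.377 ≈ 3.963, so N ≈ 231 × 3.963 = 915.452.

915 fish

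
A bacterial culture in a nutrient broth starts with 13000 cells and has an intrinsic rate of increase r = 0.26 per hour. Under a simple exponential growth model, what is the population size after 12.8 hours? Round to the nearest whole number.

N(t) = N₀·e^(rt) = 13000 × e^(0.26×12.8) = 13000 × e^3.328.
e^3.328 ≈ 27.883, so N ≈ 13000 × 27.883 = 362473.

362473 cells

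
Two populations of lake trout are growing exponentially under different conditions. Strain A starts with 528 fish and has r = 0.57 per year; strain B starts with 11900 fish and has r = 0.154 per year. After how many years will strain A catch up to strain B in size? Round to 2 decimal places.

7.49 years

Set 528·e^(0.57t) = 11900·e^(0.154t).
e^((0.57 − 0.154)t) = 11900/528 → e^(0.416·t) = 22.538.
0.416·t = ln(22.538) = 3.1152, so t = 3.1152/0.416 = 7.4885.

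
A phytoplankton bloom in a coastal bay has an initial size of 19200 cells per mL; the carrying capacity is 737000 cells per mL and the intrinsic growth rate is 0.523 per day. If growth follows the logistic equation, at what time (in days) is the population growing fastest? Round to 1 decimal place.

Logistic growth is fastest at N = K/2 = 368500.
A = (K − N₀)/N₀ = 37.385. Set K/(1 + A·e^(−rt)) = K/2 → A·e^(−rt) = 1.
e^(−0.523t) = 1/37.385 = 0.0267484, so t = ln(37.385)/0.523 = 3.6213/0.523 = 6.9241.

6.9 days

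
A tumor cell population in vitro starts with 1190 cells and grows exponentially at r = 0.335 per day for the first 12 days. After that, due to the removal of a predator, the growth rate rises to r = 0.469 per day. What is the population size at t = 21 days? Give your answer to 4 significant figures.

4514000 cells

Phase 1: N(12) = 1190·e^(0.335×12) = 1190·e^4.02 = 66284.3.
Phase 2 runs for 21 − 12 = 9 days at r = 0.469.
N(21) = 66284.3·e^(0.469×9) = 66284.3·e^4.221 = 4.514065×10^6.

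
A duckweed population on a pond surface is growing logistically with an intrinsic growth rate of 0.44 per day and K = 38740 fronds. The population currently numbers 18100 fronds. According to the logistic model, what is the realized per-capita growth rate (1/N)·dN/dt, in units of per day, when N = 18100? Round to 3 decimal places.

(1/N)·dN/dt = r(1 − N/K) = 0.44 × (1 − 18100/38740).
= 0.44 × 0.53278 = 0.23442.

0.234 per day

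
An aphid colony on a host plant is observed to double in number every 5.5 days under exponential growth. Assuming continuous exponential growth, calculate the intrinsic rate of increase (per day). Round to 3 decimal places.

0.126 per day

r = ln(2)/t_d = 0.6931/5.5 = 0.12603.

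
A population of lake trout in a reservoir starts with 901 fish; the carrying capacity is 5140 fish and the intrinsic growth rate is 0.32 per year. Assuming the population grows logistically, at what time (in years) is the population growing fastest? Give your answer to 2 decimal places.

4.84 years

Logistic growth is fastest at N = K/2 = 2570.
A = (K − N₀)/N₀ = 4.7048. Set K/(1 + A·e^(−rt)) = K/2 → A·e^(−rt) = 1.
e^(−0.32t) = 1/4.7048 = 0.21255, so t = ln(4.7048)/0.32 = 1.5486/0.32 = 4.8393.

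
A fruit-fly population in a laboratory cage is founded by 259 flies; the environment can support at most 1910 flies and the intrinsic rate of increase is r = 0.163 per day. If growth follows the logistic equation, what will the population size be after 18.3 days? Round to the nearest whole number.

1444 flies

A = (K − N₀)/N₀ = (1910 − 259)/259 = 6.3745.
N(t) = K/(1 + A·e^(−rt)) = 1910/(1 + 6.3745×e^(−0.163×18.3)).
e^(−2.983) = 0.050646; denominator = 1 + 6.3745×0.050646 = 1.3228.
N = 1910/1.3228 = 1443.86.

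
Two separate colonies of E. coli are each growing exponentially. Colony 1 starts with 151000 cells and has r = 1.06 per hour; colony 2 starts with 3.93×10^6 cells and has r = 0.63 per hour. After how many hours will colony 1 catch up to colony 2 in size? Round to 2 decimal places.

Set 151000·e^(1.06t) = 3.93×10^6·e^(0.63t).
e^((1.06 − 0.63)t) = 3.93×10^6/151000 → e^(0.43·t) = 26.026.
0.43·t = ln(26.026) = 3.2591, so t = 3.2591/0.43 = 7.5793.

7.58 hours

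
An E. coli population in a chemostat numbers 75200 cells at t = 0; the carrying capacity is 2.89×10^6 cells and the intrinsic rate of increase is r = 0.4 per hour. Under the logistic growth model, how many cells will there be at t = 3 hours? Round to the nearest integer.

A = (K − N₀)/N₀ = (2.89×10^6 − 75200)/75200 = 37.431.
N(t) = K/(1 + A·e^(−rt)) = 2.89×10^6/(1 + 37.431×e^(−0.4×3)).
e^(−1.2) = 0.30119; denominator = 1 + 37.431×0.30119 = 12.274.
N = 2.89×10^6/12.274 = 235458.

235458 cells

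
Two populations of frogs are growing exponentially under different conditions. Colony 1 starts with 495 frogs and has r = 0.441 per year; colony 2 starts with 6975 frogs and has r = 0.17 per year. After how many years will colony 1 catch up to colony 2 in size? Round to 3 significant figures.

9.76 years

Set 495·e^(0.441t) = 6975·e^(0.17t).
e^((0.441 − 0.17)t) = 6975/495 → e^(0.271·t) = 14.091.
0.271·t = ln(14.091) = 2.6455, so t = 2.6455/0.271 = 9.7621.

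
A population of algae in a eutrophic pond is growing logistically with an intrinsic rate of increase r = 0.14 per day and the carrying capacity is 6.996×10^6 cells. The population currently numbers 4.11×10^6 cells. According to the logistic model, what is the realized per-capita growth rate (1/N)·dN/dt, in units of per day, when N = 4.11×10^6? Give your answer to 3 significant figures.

(1/N)·dN/dt = r(1 − N/K) = 0.14 × (1 − 4.11×10^6/6.996×10^6).
= 0.14 × 0.41252 = 0.057753.

0.0578 per day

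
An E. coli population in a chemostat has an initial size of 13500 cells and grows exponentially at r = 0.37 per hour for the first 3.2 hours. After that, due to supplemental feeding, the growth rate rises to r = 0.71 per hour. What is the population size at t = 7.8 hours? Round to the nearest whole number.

1155964 cells

Phase 1: N(3.2) = 13500·e^(0.37×3.2) = 13500·e^1.184 = 44110.1.
Phase 2 runs for 7.8 − 3.2 = 4.6 hours at r = 0.71.
N(7.8) = 44110.1·e^(0.71×4.6) = 44110.1·e^3.266 = 1.155964×10^6.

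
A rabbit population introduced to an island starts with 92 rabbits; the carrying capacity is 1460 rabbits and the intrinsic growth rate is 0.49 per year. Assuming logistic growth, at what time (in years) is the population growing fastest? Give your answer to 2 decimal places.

Logistic growth is fastest at N = K/2 = 730.
A = (K − N₀)/N₀ = 14.87. Set K/(1 + A·e^(−rt)) = K/2 → A·e^(−rt) = 1.
e^(−0.49t) = 1/14.87 = 0.0672515, so t = ln(14.87)/0.49 = 2.6993/0.49 = 5.5088.

5.51 years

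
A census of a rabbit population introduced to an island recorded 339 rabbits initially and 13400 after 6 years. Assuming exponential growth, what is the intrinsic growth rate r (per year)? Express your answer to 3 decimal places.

0.613 per year

From N(t) = N₀·e^(rt): e^(r·6) = 13400/339 = 39.528.
r·6 = ln(39.528) = 3.677, so r = 3.677/6 = 0.61283.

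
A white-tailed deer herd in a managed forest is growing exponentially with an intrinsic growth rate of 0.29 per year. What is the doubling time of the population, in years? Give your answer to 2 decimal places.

Doubling time t_d = ln(2)/r = 0.6931/0.29 = 2.3902.

2.39 years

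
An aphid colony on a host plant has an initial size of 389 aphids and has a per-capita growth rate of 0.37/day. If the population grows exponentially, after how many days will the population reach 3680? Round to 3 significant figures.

Set N₀·e^(rt) = 3680: e^(0.37·t) = 3680/389 = 9.4602.
0.37·t = ln(9.4602) = 2.2471, so t = 2.2471/0.37 = 6.0732.

6.07 days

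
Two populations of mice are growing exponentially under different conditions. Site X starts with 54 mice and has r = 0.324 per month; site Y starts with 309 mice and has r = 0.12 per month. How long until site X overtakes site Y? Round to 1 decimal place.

Set 54·e^(0.324t) = 309·e^(0.12t).
e^((0.324 − 0.12)t) = 309/54 → e^(0.204·t) = 5.7222.
0.204·t = ln(5.7222) = 1.7444, so t = 1.7444/0.204 = 8.5508.

8.6 months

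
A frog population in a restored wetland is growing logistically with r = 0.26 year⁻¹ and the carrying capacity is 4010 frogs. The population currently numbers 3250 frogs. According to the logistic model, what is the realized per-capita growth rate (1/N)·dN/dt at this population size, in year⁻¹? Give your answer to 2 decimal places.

0.05 per year

(1/N)·dN/dt = r(1 − N/K) = 0.26 × (1 − 3250/4010).
= 0.26 × 0.18953 = 0.049277.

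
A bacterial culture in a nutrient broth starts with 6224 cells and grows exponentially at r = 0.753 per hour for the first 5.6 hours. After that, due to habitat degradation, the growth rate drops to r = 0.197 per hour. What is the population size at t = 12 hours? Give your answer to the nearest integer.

Phase 1: N(5.6) = 6224·e^(0.753×5.6) = 6224·e^4.217 = 422088.
Phase 2 runs for 12 − 5.6 = 6.4 hours at r = 0.197.
N(12) = 422088·e^(0.197×6.4) = 422088·e^1.261 = 1.489227×10^6.

1489227 cells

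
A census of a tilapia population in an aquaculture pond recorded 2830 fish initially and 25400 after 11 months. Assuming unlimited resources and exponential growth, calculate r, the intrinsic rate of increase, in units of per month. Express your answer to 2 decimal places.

0.20 per month

From N(t) = N₀·e^(rt): e^(r·11) = 25400/2830 = 8.9753.
r·11 = ln(8.9753) = 2.1945, so r = 2.1945/11 = 0.1995.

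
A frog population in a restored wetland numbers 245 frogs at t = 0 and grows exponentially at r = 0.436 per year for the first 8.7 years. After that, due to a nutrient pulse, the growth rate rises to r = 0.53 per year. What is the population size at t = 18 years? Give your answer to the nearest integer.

Phase 1: N(8.7) = 245·e^(0.436×8.7) = 245·e^3.793 = 10877.6.
Phase 2 runs for 18 − 8.7 = 9.3 years at r = 0.53.
N(18) = 10877.6·e^(0.53×9.3) = 10877.6·e^4.929 = 1.503728×10^6.

1503728 frogs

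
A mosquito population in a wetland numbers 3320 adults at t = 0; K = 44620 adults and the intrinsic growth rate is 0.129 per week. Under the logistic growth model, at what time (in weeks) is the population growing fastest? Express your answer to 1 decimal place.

Logistic growth is fastest at N = K/2 = 22310.
A = (K − N₀)/N₀ = 12.44. Set K/(1 + A·e^(−rt)) = K/2 → A·e^(−rt) = 1.
e^(−0.129t) = 1/12.44 = 0.0803874, so t = ln(12.44)/0.129 = 2.5209/0.129 = 19.542.

19.5 weeks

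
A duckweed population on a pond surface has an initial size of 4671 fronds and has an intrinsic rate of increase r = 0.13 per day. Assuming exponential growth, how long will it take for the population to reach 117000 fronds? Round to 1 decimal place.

24.8 days

Set N₀·e^(rt) = 117000: e^(0.13·t) = 117000/4671 = 25.048.
0.13·t = ln(25.048) = 3.2208, so t = 3.2208/0.13 = 24.775.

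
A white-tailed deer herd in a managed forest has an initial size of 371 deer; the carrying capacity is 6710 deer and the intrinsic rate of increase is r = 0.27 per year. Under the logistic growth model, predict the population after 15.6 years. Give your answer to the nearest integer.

A = (K − N₀)/N₀ = (6710 − 371)/371 = 17.086.
N(t) = K/(1 + A·e^(−rt)) = 6710/(1 + 17.086×e^(−0.27×15.6)).
e^(−4.212) = 0.014817; denominator = 1 + 17.086×0.014817 = 1.2532.
N = 6710/1.2532 = 5354.46.

5354 deer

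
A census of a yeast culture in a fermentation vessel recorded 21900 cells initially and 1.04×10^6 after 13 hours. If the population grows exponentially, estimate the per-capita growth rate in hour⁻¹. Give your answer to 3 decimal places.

0.297 per hour

From N(t) = N₀·e^(rt): e^(r·13) = 1.04×10^6/21900 = 47.489.
r·13 = ln(47.489) = 3.8605, so r = 3.8605/13 = 0.29696.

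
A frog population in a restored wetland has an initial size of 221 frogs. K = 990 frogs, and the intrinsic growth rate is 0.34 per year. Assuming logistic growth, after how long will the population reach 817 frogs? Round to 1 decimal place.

A = (K − N₀)/N₀ = (990 − 221)/221 = 3.4796.
Solve 990/(1 + 3.4796·e^(−0.34t)) = 817: 1 + 3.4796·e^(−0.34t) = 1.2118, so e^(−0.34t) = 0.0608541.
−0.34·t = ln(0.0608541) = -2.7993, so t = 2.7993/0.34 = 8.2332.

8.2 years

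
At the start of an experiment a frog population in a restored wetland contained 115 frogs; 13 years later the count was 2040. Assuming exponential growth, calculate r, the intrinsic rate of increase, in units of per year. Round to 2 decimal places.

0.22 per year

From N(t) = N₀·e^(rt): e^(r·13) = 2040/115 = 17.739.
r·13 = ln(17.739) = 2.8758, so r = 2.8758/13 = 0.22121.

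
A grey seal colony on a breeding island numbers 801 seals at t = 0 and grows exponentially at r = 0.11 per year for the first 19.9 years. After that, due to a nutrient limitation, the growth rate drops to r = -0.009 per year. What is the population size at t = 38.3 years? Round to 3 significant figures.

Phase 1: N(19.9) = 801·e^(0.11×19.9) = 801·e^2.189 = 7149.95.
Phase 2 runs for 38.3 − 19.9 = 18.4 years at r = -0.009.
N(38.3) = 7149.95·e^(-0.009×18.4) = 7149.95·e^-0.1656 = 6058.76.

6060 seals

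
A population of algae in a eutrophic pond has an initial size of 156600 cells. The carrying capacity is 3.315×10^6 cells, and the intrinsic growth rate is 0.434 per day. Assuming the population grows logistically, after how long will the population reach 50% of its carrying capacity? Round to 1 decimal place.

6.9 days

A = (K − N₀)/N₀ = (3.315×10^6 − 156600)/156600 = 20.169.
Solve 3.315×10^6/(1 + 20.169·e^(−0.434t)) = 1.6575×10^6: 1 + 20.169·e^(−0.434t) = 2, so e^(−0.434t) = 0.0495821.
−0.434·t = ln(0.0495821) = -3.0041, so t = 3.0041/0.434 = 6.9219.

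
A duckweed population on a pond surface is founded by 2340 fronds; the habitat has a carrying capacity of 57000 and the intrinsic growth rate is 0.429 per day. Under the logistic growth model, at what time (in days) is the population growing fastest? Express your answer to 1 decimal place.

7.3 days

Logistic growth is fastest at N = K/2 = 28500.
A = (K − N₀)/N₀ = 23.359. Set K/(1 + A·e^(−rt)) = K/2 → A·e^(−rt) = 1.
e^(−0.429t) = 1/23.359 = 0.0428101, so t = ln(23.359)/0.429 = 3.151/0.429 = 7.3449.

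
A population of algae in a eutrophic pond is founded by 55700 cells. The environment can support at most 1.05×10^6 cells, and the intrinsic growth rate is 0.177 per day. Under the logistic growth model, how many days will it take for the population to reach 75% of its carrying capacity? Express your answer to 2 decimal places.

A = (K − N₀)/N₀ = (1.05×10^6 − 55700)/55700 = 17.851.
Solve 1.05×10^6/(1 + 17.851·e^(−0.177t)) = 787500: 1 + 17.851·e^(−0.177t) = 1.3333, so e^(−0.177t) = 0.0186731.
−0.177·t = ln(0.0186731) = -3.9807, so t = 3.9807/0.177 = 22.49.

22.49 days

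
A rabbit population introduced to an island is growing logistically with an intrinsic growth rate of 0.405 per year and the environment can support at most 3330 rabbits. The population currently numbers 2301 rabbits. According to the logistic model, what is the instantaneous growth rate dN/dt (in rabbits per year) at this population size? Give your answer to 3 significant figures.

288 rabbits per year

dN/dt = rN(1 − N/K) = 0.405 × 2301 × (1 − 2301/3330).
1 − 2301/3330 = 0.30901; dN/dt = 0.405 × 2301 × 0.30901 = 287.97.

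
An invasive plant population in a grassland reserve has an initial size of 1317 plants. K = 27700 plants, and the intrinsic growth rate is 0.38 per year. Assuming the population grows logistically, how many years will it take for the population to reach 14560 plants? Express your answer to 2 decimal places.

8.16 years

A = (K − N₀)/N₀ = (27700 − 1317)/1317 = 20.033.
Solve 27700/(1 + 20.033·e^(−0.38t)) = 14560: 1 + 20.033·e^(−0.38t) = 1.9025, so e^(−0.38t) = 0.0450501.
−0.38·t = ln(0.0450501) = -3.1, so t = 3.1/0.38 = 8.1578.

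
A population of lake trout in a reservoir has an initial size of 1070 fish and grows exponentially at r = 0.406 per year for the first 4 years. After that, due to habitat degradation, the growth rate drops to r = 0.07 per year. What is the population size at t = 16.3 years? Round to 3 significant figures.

Phase 1: N(4) = 1070·e^(0.406×4) = 1070·e^1.624 = 5428.48.
Phase 2 runs for 16.3 − 4 = 12.3 years at r = 0.07.
N(16.3) = 5428.48·e^(0.07×12.3) = 5428.48·e^0.861 = 12841.2.

12800 fish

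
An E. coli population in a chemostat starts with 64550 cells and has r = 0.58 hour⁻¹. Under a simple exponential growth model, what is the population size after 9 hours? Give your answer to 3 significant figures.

N(t) = N₀·e^(rt) = 64550 × e^(0.58×9) = 64550 × e^5.22.
e^5.22 ≈ 184.93, so N ≈ 64550 × 184.93 = 1.19375×10^7.

11900000 cells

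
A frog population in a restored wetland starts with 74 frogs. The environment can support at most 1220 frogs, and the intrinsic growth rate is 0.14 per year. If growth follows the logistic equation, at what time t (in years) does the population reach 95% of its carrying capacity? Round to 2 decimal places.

40.60 years

A = (K − N₀)/N₀ = (1220 − 74)/74 = 15.486.
Solve 1220/(1 + 15.486·e^(−0.14t)) = 1159: 1 + 15.486·e^(−0.14t) = 1.0526, so e^(−0.14t) = 0.00339855.
−0.14·t = ln(0.00339855) = -5.6844, so t = 5.6844/0.14 = 40.603.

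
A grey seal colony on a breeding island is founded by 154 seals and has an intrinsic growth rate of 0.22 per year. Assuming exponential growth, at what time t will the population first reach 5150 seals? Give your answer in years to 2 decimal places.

Set N₀·e^(rt) = 5150: e^(0.22·t) = 5150/154 = 33.442.
0.22·t = ln(33.442) = 3.5098, so t = 3.5098/0.22 = 15.954.

15.95 years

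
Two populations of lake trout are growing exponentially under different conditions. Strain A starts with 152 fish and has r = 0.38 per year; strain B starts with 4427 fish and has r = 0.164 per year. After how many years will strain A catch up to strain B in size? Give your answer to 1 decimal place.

15.6 years

Set 152·e^(0.38t) = 4427·e^(0.164t).
e^((0.38 − 0.164)t) = 4427/152 → e^(0.216·t) = 29.125.
0.216·t = ln(29.125) = 3.3716, so t = 3.3716/0.216 = 15.609.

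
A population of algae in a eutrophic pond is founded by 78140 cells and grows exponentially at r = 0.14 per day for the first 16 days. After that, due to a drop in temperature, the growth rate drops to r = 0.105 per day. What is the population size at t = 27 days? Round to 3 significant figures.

Phase 1: N(16) = 78140·e^(0.14×16) = 78140·e^2.24 = 733995.
Phase 2 runs for 27 − 16 = 11 days at r = 0.105.
N(27) = 733995·e^(0.105×11) = 733995·e^1.155 = 2.329717×10^6.

2330000 cells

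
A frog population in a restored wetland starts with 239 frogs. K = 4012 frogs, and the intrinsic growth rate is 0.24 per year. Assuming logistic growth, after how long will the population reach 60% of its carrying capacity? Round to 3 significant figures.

13.2 years

A = (K − N₀)/N₀ = (4012 − 239)/239 = 15.787.
Solve 4012/(1 + 15.787·e^(−0.24t)) = 2407.2: 1 + 15.787·e^(−0.24t) = 1.6667, so e^(−0.24t) = 0.0422299.
−0.24·t = ln(0.0422299) = -3.1646, so t = 3.1646/0.24 = 13.186.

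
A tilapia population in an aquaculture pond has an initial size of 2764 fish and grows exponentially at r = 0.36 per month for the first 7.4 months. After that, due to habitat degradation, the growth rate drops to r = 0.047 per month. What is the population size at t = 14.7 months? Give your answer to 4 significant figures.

Phase 1: N(7.4) = 2764·e^(0.36×7.4) = 2764·e^2.664 = 39673.3.
Phase 2 runs for 14.7 − 7.4 = 7.3 months at r = 0.047.
N(14.7) = 39673.3·e^(0.047×7.3) = 39673.3·e^0.3431 = 55912.

55910 fish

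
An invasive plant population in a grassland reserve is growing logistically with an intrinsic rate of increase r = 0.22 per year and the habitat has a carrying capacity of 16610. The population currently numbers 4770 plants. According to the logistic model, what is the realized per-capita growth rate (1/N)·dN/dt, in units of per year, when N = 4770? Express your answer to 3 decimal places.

0.157 per year

(1/N)·dN/dt = r(1 − N/K) = 0.22 × (1 − 4770/16610).
= 0.22 × 0.71282 = 0.15682.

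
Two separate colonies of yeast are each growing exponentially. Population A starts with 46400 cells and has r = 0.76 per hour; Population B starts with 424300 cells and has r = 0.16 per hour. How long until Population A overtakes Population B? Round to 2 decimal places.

Set 46400·e^(0.76t) = 424300·e^(0.16t).
e^((0.76 − 0.16)t) = 424300/46400 → e^(0.6·t) = 9.1444.
0.6·t = ln(9.1444) = 2.2131, so t = 2.2131/0.6 = 3.6886.

3.69 hours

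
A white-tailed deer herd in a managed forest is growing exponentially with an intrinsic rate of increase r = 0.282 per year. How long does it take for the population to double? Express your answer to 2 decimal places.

2.46 years

Doubling time t_d = ln(2)/r = 0.6931/0.282 = 2.458.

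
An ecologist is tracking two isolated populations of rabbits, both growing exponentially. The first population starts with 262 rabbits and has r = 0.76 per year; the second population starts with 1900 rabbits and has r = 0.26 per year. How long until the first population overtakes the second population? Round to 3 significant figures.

3.96 years

Set 262·e^(0.76t) = 1900·e^(0.26t).
e^((0.76 − 0.26)t) = 1900/262 → e^(0.5·t) = 7.2519.
0.5·t = ln(7.2519) = 1.9813, so t = 1.9813/0.5 = 3.9625.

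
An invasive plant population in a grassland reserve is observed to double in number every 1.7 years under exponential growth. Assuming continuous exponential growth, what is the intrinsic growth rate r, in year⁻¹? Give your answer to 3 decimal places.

r = ln(2)/t_d = 0.6931/1.7 = 0.40773.

0.408 per year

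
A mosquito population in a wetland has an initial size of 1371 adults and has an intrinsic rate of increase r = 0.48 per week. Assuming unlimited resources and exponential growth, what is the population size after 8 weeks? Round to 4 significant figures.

63790 adults

N(t) = N₀·e^(rt) = 1371 × e^(0.48×8) = 1371 × e^3.84.
e^3.84 ≈ 46.525, so N ≈ 1371 × 46.525 = 63786.4.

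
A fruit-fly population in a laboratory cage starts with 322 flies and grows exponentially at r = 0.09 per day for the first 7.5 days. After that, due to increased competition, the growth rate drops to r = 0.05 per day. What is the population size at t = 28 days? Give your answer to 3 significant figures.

1760 flies

Phase 1: N(7.5) = 322·e^(0.09×7.5) = 322·e^0.675 = 632.419.
Phase 2 runs for 28 − 7.5 = 20.5 days at r = 0.05.
N(28) = 632.419·e^(0.05×20.5) = 632.419·e^1.025 = 1762.61.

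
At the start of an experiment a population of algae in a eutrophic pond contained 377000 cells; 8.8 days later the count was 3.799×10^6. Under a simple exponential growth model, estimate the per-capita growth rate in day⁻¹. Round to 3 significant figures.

From N(t) = N₀·e^(rt): e^(r·8.8) = 3.799×10^6/377000 = 10.077.
r·8.8 = ln(10.077) = 2.3102, so r = 2.3102/8.8 = 0.26253.

0.263 per day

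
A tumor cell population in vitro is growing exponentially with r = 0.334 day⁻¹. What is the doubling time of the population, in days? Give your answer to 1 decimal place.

Doubling time t_d = ln(2)/r = 0.6931/0.334 = 2.0753.

2.1 days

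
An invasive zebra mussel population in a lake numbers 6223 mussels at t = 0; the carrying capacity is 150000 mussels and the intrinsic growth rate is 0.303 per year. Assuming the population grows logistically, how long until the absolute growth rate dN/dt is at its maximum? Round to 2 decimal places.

10.36 years

Logistic growth is fastest at N = K/2 = 75000.
A = (K − N₀)/N₀ = 23.104. Set K/(1 + A·e^(−rt)) = K/2 → A·e^(−rt) = 1.
e^(−0.303t) = 1/23.104 = 0.0432823, so t = ln(23.104)/0.303 = 3.14/0.303 = 10.363.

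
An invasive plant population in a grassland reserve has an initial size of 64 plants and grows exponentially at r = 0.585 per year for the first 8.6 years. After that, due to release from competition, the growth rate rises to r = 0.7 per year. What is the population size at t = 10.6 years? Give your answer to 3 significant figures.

39700 plants

Phase 1: N(8.6) = 64·e^(0.585×8.6) = 64·e^5.031 = 9797.51.
Phase 2 runs for 10.6 − 8.6 = 2 years at r = 0.7.
N(10.6) = 9797.51·e^(0.7×2) = 9797.51·e^1.4 = 39730.8.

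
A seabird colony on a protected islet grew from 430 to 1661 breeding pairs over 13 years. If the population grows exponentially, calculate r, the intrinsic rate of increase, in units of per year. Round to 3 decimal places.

From N(t) = N₀·e^(rt): e^(r·13) = 1661/430 = 3.8628.
r·13 = ln(3.8628) = 1.3514, so r = 1.3514/13 = 0.10395.

0.104 per year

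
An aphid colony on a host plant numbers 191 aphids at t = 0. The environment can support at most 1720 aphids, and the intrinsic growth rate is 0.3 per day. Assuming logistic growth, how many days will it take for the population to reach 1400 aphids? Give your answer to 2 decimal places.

A = (K − N₀)/N₀ = (1720 − 191)/191 = 8.0052.
Solve 1720/(1 + 8.0052·e^(−0.3t)) = 1400: 1 + 8.0052·e^(−0.3t) = 1.2286, so e^(−0.3t) = 0.0285527.
−0.3·t = ln(0.0285527) = -3.556, so t = 3.556/0.3 = 11.853.

11.85 days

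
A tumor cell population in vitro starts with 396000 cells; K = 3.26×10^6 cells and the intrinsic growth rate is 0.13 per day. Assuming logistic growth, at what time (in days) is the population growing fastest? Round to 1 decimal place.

15.2 days

Logistic growth is fastest at N = K/2 = 1.63×10^6.
A = (K − N₀)/N₀ = 7.2323. Set K/(1 + A·e^(−rt)) = K/2 → A·e^(−rt) = 1.
e^(−0.13t) = 1/7.2323 = 0.138268, so t = ln(7.2323)/0.13 = 1.9786/0.13 = 15.22.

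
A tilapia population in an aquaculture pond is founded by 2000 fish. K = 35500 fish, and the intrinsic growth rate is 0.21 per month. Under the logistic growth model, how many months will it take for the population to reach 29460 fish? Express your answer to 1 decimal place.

A = (K − N₀)/N₀ = (35500 − 2000)/2000 = 16.75.
Solve 35500/(1 + 16.75·e^(−0.21t)) = 29460: 1 + 16.75·e^(−0.21t) = 1.205, so e^(−0.21t) = 0.0122402.
−0.21·t = ln(0.0122402) = -4.403, so t = 4.403/0.21 = 20.967.

21.0 months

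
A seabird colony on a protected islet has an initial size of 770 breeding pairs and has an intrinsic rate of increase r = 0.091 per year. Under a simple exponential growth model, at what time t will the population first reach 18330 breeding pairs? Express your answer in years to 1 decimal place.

34.8 years

Set N₀·e^(rt) = 18330: e^(0.091·t) = 18330/770 = 23.805.
0.091·t = ln(23.805) = 3.1699, so t = 3.1699/0.091 = 34.834.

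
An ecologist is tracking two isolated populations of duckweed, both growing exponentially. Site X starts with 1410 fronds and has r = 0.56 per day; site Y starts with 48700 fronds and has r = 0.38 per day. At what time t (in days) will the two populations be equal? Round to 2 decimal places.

Set 1410·e^(0.56t) = 48700·e^(0.38t).
e^((0.56 − 0.38)t) = 48700/1410 → e^(0.18·t) = 34.539.
0.18·t = ln(34.539) = 3.5421, so t = 3.5421/0.18 = 19.678.

19.68 days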